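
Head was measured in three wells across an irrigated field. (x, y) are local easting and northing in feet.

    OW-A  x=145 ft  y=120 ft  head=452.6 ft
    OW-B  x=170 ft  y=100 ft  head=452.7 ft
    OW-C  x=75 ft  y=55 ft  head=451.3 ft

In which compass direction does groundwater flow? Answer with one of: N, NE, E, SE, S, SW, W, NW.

SW

Differences from OW-A: to OW-B (Δx, Δy, Δh) = (25, -20, +0.1); to OW-C = (-70, -65, -1.3).
Solve a·Δx + b·Δy = Δh: det = 25·(-65) − (-70)·(-20) = -3025.
∂h/∂x = [(+0.1)·(-65) − (-1.3)·(-20)] / -3025 = +0.01074
∂h/∂y = [25·(-1.3) − (-70)·(+0.1)] / -3025 = +0.008430
Flow = −∇h = (-0.01074 east, -0.008430 north), which points southwest.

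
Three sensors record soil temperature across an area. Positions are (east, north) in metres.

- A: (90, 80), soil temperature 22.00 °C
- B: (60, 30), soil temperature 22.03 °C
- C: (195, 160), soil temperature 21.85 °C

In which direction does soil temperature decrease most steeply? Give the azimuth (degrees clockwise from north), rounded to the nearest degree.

105°

Taking A as reference: B−A = (-30, -50, +0.03); C−A = (105, 80, -0.15).
Solve a·Δx + b·Δy = ΔT: det = (-30)·80 − 105·(-50) = 2850.
∂T/∂x = [(+0.03)·80 − (-0.15)·(-50)] / 2850 = -0.001789
∂T/∂y = [(-30)·(-0.15) − 105·(+0.03)] / 2850 = +0.0004737
Steepest decrease is along −∇f: components (+0.001789 E, -0.0004737 N).
Azimuth = atan2(+0.001789, -0.0004737) = 104.8° ≈ 105°.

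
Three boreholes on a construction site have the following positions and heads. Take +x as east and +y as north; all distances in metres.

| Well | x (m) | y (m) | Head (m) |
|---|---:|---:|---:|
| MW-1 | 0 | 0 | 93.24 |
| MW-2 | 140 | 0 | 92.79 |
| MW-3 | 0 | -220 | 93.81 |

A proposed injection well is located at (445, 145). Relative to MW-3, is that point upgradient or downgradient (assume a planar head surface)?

∂h/∂x = (92.79 − 93.24) / (140 − 0) = -0.003214
∂h/∂y = (93.81 − 93.24) / (-220 − 0) = -0.002591
Head at (445, 145) = 93.24 + (-0.003214)·(445) + (-0.002591)·(145) = 91.43 m.
That is lower than the 93.81 m at MW-3, so the point is downgradient.

downgradient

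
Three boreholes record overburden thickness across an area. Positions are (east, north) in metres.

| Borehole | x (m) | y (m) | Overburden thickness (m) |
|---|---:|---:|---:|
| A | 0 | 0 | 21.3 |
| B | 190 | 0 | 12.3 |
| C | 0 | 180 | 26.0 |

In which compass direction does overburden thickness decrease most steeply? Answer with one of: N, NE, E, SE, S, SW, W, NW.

SE

∂d/∂x = (12.3 − 21.3) / (190 − 0) = -0.04737
∂d/∂y = (26.0 − 21.3) / (180 − 0) = +0.02611
Steepest decrease is along −∇f = (+0.04737 E, -0.02611 N) → southeast.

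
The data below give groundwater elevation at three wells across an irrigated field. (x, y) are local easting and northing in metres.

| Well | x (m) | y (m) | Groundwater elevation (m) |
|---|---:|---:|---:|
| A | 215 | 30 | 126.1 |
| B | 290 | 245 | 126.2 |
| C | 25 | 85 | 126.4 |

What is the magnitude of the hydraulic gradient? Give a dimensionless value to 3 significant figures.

0.00160

Three-point gradient (reference A): Δ to B = (75, 215, +0.1), Δ to C = (-190, 55, +0.3).
∂h/∂x = -0.001312, ∂h/∂y = +0.0009227 (det = 44975).
|∇h| = √(-0.001312² + 0.0009227²) = 0.001604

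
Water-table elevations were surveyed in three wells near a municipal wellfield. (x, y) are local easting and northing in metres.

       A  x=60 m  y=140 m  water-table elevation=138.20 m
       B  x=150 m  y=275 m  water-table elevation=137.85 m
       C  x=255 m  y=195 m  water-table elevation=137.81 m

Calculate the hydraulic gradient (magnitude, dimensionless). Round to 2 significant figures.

Differences from A: to B (Δx, Δy, Δh) = (90, 135, -0.35); to C = (195, 55, -0.39).
Determinant of the coordinate differences = 90·55 − 195·135 = -21375.
∂h/∂x = [(-0.35)·55 − (-0.39)·135] / -21375 = -0.001563
∂h/∂y = [90·(-0.39) − 195·(-0.35)] / -21375 = -0.001551
|∇h| = √(-0.001563² + -0.001551²) = 0.002202

0.0022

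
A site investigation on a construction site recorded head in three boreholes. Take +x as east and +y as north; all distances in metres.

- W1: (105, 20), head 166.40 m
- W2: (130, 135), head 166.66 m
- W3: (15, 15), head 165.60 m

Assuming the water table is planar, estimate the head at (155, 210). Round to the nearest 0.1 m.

With h = a·x + b·y + c and W1 as origin, the differences give:
  25·a + 115·b = +0.26
  (-90)·a + (-5)·b = -0.80
Eliminate b (×(-5) and ×115, subtract): 10225·a = 90.700 → a = ∂h/∂x = +0.008870
Back-substitute: b = ∂h/∂y = +0.0003325.
h(155, 210) = 166.40 + (+0.008870)·(50) + (+0.0003325)·(190) = 166.40 +0.444 +0.063 = 166.907 m.

166.9 m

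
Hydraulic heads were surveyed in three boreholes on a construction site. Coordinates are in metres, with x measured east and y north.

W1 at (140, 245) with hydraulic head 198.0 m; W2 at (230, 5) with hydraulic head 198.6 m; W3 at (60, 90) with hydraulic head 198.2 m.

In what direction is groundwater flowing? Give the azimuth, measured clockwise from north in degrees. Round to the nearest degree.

With h = a·x + b·y + c and W1 as origin, the differences give:
  90·a + (-240)·b = +0.6
  (-80)·a + (-155)·b = +0.2
Eliminate b (×(-155) and ×(-240), subtract): -33150·a = -45.00 → a = ∂h/∂x = +0.001357
Back-substitute: b = ∂h/∂y = -0.001991.
Flow direction (−∇h) has components (-0.001357 E, +0.001991 N).
Azimuth = atan2(E, N) = atan2(-0.001357, +0.001991) = 325.7° ≈ 326°.

326°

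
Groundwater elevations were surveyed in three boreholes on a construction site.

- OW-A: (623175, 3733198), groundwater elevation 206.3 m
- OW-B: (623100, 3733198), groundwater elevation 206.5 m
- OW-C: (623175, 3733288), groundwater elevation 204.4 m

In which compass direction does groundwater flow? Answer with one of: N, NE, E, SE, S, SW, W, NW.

N

∂h/∂x = (206.5 − 206.3) / (623100 − 623175) = -0.002667
∂h/∂y = (204.4 − 206.3) / (3733288 − 3733198) = -0.02111
Flow = −∇h = (+0.002667 east, +0.02111 north), which points north.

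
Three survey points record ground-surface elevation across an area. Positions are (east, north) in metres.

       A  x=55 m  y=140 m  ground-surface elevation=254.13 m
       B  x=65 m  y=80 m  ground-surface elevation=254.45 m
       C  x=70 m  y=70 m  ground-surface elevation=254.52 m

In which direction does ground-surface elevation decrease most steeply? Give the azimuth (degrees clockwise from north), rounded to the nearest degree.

312°

Taking A as reference: B−A = (10, -60, +0.32); C−A = (15, -70, +0.39).
Solve a·Δx + b·Δy = Δz: det = 10·(-70) − 15·(-60) = 200.
∂z/∂x = [(+0.32)·(-70) − (+0.39)·(-60)] / 200 = +0.005000
∂z/∂y = [10·(+0.39) − 15·(+0.32)] / 200 = -0.004500
Steepest decrease is along −∇f: components (-0.005000 E, +0.004500 N).
Azimuth = atan2(-0.005000, +0.004500) = 312.0° ≈ 312°.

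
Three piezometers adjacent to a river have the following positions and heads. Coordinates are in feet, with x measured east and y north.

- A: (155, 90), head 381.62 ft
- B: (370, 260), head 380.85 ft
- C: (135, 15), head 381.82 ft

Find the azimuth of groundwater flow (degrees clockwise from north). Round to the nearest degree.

041°

Differences from A: to B (Δx, Δy, Δh) = (215, 170, -0.77); to C = (-20, -75, +0.20).
Determinant of the coordinate differences = 215·(-75) − (-20)·170 = -12725.
∂h/∂x = [(-0.77)·(-75) − (+0.20)·170] / -12725 = -0.001866
∂h/∂y = [215·(+0.20) − (-20)·(-0.77)] / -12725 = -0.002169
Flow direction (−∇h) has components (+0.001866 E, +0.002169 N).
Azimuth = atan2(E, N) = atan2(+0.001866, +0.002169) = 40.7° ≈ 041°.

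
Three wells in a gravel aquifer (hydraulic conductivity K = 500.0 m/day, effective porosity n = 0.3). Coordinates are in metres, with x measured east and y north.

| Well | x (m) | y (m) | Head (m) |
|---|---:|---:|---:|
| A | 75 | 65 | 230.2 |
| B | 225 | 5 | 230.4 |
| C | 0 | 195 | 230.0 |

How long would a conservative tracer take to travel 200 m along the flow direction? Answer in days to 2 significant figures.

With h = a·x + b·y + c and A as origin, the differences give:
  150·a + (-60)·b = +0.2
  (-75)·a + 130·b = -0.2
Eliminate b (×130 and ×(-60), subtract): 15000·a = 14.00 → a = ∂h/∂x = +0.0009333
Back-substitute: b = ∂h/∂y = -0.0010000.
|∇h| = √(0.0009333² + -0.0010000²) = 0.001368
Seepage velocity v = K·i/n = 500.0 × 0.001368 / 0.3 = 2.28 m/day.
t = 200 / 2.28 = 87.72 days.

88 days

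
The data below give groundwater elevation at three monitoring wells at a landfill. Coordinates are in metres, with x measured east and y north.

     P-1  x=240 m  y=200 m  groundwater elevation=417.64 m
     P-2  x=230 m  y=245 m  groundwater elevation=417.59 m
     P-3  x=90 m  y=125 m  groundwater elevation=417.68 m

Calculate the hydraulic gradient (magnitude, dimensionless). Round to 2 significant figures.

Taking P-1 as reference: P-2−P-1 = (-10, 45, -0.05); P-3−P-1 = (-150, -75, +0.04).
Solve a·Δx + b·Δy = Δh: det = (-10)·(-75) − (-150)·45 = 7500.
∂h/∂x = [(-0.05)·(-75) − (+0.04)·45] / 7500 = +0.0002600
∂h/∂y = [(-10)·(+0.04) − (-150)·(-0.05)] / 7500 = -0.001053
|∇h| = √(0.0002600² + -0.001053²) = 0.001085

0.0011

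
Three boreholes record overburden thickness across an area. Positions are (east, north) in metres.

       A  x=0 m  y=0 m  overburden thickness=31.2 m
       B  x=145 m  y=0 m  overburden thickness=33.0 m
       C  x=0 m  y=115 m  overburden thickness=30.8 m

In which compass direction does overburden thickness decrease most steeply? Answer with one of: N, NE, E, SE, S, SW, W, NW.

W

∂d/∂x = (33.0 − 31.2) / (145 − 0) = +0.01241
∂d/∂y = (30.8 − 31.2) / (115 − 0) = -0.003478
Steepest decrease is along −∇f = (-0.01241 E, +0.003478 N) → west.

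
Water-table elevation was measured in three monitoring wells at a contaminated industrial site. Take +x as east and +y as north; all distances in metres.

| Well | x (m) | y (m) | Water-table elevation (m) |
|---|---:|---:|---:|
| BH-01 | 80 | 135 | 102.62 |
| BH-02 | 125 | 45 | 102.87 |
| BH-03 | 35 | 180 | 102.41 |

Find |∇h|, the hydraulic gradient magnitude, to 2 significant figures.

0.0039

With h = a·x + b·y + c and BH-01 as origin, the differences give:
  45·a + (-90)·b = +0.25
  (-45)·a + 45·b = -0.21
Eliminate b (×45 and ×(-90), subtract): -2025·a = -7.650 → a = ∂h/∂x = +0.003778
Back-substitute: b = ∂h/∂y = -0.0008889.
|∇h| = √(0.003778² + -0.0008889²) = 0.003881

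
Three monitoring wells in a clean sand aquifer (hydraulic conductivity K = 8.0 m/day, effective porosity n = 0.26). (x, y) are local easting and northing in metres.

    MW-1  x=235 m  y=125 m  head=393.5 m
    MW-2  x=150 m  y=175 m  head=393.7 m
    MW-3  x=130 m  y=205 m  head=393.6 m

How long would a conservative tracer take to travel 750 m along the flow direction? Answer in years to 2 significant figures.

6.2 years

Taking MW-1 as reference: MW-2−MW-1 = (-85, 50, +0.2); MW-3−MW-1 = (-105, 80, +0.1).
Determinant of the coordinate differences = (-85)·80 − (-105)·50 = -1550.
∂h/∂x = [(+0.2)·80 − (+0.1)·50] / -1550 = -0.007097
∂h/∂y = [(-85)·(+0.1) − (-105)·(+0.2)] / -1550 = -0.008065
|∇h| = √(-0.007097² + -0.008065²) = 0.01074
Seepage velocity v = K·i/n = 8.0 × 0.01074 / 0.26 = 0.3305 m/day.
t = 750 / 0.3305 = 2269 days = 6.21 years.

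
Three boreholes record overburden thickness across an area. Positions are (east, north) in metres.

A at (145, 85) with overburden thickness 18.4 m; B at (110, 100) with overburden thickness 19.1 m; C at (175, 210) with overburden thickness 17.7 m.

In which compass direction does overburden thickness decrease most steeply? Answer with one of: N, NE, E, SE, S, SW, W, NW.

Taking A as reference: B−A = (-35, 15, +0.7); C−A = (30, 125, -0.7).
Determinant of the coordinate differences = (-35)·125 − 30·15 = -4825.
∂d/∂x = [(+0.7)·125 − (-0.7)·15] / -4825 = -0.02031
∂d/∂y = [(-35)·(-0.7) − 30·(+0.7)] / -4825 = -0.0007254
Steepest decrease is along −∇f = (+0.02031 E, +0.0007254 N) → east.

E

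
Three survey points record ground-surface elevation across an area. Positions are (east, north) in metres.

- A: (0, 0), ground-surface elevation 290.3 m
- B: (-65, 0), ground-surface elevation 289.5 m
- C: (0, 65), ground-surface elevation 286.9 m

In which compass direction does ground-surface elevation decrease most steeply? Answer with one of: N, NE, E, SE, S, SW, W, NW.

N

∂z/∂x = (289.5 − 290.3) / (-65 − 0) = +0.01231
∂z/∂y = (286.9 − 290.3) / (65 − 0) = -0.05231
Steepest decrease is along −∇f = (-0.01231 E, +0.05231 N) → north.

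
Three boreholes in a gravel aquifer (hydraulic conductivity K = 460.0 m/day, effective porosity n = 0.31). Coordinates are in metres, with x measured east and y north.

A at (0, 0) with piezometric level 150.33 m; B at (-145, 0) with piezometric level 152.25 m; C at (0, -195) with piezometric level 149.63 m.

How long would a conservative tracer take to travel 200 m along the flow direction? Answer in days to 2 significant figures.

9.8 days

∂h/∂x = (152.25 − 150.33) / (-145 − 0) = -0.01324
∂h/∂y = (149.63 − 150.33) / (-195 − 0) = +0.003590
|∇h| = √(-0.01324² + 0.003590²) = 0.01372
Seepage velocity v = K·i/n = 460.0 × 0.01372 / 0.31 = 20.36 m/day.
t = 200 / 20.36 = 9.823 days.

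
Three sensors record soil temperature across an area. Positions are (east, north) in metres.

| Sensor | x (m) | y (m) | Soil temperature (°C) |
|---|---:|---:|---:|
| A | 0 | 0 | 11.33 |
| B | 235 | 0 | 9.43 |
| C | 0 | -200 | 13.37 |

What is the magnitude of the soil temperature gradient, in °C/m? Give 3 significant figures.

∂T/∂x = (9.43 − 11.33) / (235 − 0) = -0.008085
∂T/∂y = (13.37 − 11.33) / (-200 − 0) = -0.01020
|∇f| = √(-0.008085² + -0.01020²) = 0.01302 °C/m

0.0130 °C/m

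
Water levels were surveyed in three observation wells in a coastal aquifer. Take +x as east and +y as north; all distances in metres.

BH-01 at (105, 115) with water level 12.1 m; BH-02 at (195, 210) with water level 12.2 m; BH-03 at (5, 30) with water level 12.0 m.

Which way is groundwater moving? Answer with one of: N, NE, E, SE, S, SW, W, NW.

SW

Differences from BH-01: to BH-02 (Δx, Δy, Δh) = (90, 95, +0.1); to BH-03 = (-100, -85, -0.1).
Solve a·Δx + b·Δy = Δh: det = 90·(-85) − (-100)·95 = 1850.
∂h/∂x = [(+0.1)·(-85) − (-0.1)·95] / 1850 = +0.0005405
∂h/∂y = [90·(-0.1) − (-100)·(+0.1)] / 1850 = +0.0005405
Flow = −∇h = (-0.0005405 east, -0.0005405 north), which points southwest.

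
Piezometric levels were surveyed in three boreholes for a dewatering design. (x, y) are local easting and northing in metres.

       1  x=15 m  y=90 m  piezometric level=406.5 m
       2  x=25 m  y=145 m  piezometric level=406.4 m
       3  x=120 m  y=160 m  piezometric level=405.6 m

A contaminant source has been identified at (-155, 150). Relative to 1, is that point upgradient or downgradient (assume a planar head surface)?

upgradient

With h = a·x + b·y + c and 1 as origin, the differences give:
  10·a + 55·b = -0.1
  105·a + 70·b = -0.9
Eliminate b (×70 and ×55, subtract): -5075·a = 42.50 → a = ∂h/∂x = -0.008374
Back-substitute: b = ∂h/∂y = -0.0002956.
Head at (-155, 150) = 406.5 + (-0.008374)·(-170) + (-0.0002956)·(60) = 407.91 m.
That is higher than the 406.5 m at 1, so the point is upgradient.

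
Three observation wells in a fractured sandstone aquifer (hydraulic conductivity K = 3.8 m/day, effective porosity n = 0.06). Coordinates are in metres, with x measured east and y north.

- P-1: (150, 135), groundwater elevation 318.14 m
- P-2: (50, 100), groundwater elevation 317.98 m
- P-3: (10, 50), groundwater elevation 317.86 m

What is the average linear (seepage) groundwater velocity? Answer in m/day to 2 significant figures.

0.12 m/day

Taking P-1 as reference: P-2−P-1 = (-100, -35, -0.16); P-3−P-1 = (-140, -85, -0.28).
Determinant of the coordinate differences = (-100)·(-85) − (-140)·(-35) = 3600.
∂h/∂x = [(-0.16)·(-85) − (-0.28)·(-35)] / 3600 = +0.001056
∂h/∂y = [(-100)·(-0.28) − (-140)·(-0.16)] / 3600 = +0.001556
|∇h| = √(0.001056² + 0.001556²) = 0.00188
Seepage velocity v = K·i/n = 3.8 × 0.00188 / 0.06 = 0.1191 m/day.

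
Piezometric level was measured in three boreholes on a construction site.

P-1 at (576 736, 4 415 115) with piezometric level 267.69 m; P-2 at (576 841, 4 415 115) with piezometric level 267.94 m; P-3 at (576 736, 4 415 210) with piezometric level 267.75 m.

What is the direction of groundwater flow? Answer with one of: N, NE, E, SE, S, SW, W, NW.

∂h/∂x = (267.94 − 267.69) / (576841 − 576736) = +0.002381
∂h/∂y = (267.75 − 267.69) / (4415210 − 4415115) = +0.0006316
Flow = −∇h = (-0.002381 east, -0.0006316 north), which points west.

W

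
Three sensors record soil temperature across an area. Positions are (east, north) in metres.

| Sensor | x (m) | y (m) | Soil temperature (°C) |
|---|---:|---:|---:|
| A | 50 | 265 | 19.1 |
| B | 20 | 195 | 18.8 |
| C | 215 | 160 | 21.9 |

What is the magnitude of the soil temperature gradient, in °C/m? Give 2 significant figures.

0.016 °C/m

Differences from A: to B (Δx, Δy, Δh) = (-30, -70, -0.3); to C = (165, -105, +2.8).
Determinant of the coordinate differences = (-30)·(-105) − 165·(-70) = 14700.
∂T/∂x = [(-0.3)·(-105) − (+2.8)·(-70)] / 14700 = +0.01548
∂T/∂y = [(-30)·(+2.8) − 165·(-0.3)] / 14700 = -0.002347
|∇f| = √(0.01548² + -0.002347²) = 0.01566 °C/m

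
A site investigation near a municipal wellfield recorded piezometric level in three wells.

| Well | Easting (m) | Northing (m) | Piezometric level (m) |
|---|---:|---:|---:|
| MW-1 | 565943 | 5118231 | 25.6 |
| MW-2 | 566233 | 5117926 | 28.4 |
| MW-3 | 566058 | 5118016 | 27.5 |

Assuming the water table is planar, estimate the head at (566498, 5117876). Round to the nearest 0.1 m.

29.0 m

Three-point gradient (reference MW-1): Δ to MW-2 = (290, -305, +2.8), Δ to MW-3 = (115, -215, +1.9).
∂h/∂x = +0.0008249, ∂h/∂y = -0.008396 (det = -27275).
h(566498, 5117876) = 25.6 + (+0.0008249)·(555) + (-0.008396)·(-355) = 25.6 +0.458 +2.981 = 29.038 m.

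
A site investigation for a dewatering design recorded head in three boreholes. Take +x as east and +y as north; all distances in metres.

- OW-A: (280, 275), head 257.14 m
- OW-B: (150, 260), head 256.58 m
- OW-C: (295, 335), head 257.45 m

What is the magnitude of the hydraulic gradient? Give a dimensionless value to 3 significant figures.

With h = a·x + b·y + c and OW-A as origin, the differences give:
  (-130)·a + (-15)·b = -0.56
  15·a + 60·b = +0.31
Eliminate b (×60 and ×(-15), subtract): -7575·a = -28.950 → a = ∂h/∂x = +0.003822
Back-substitute: b = ∂h/∂y = +0.004211.
|∇h| = √(0.003822² + 0.004211²) = 0.005687

0.00569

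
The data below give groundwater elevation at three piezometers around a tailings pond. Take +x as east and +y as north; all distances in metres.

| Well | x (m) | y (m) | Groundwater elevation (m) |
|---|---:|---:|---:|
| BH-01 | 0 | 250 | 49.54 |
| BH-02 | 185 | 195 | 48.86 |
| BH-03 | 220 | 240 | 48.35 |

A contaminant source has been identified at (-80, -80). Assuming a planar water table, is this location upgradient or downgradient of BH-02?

Three-point gradient (reference BH-01): Δ to BH-02 = (185, -55, -0.68), Δ to BH-03 = (220, -10, -1.19).
∂h/∂x = -0.005722, ∂h/∂y = -0.006883 (det = 10250).
Head at (-80, -80) = 49.54 + (-0.005722)·(-80) + (-0.006883)·(-330) = 52.27 m.
That is higher than the 48.86 m at BH-02, so the point is upgradient.

upgradient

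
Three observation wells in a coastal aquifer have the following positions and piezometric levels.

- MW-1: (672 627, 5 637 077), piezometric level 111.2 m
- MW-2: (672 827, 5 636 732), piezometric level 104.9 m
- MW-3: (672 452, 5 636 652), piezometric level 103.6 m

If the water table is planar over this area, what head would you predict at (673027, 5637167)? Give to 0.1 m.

Differences from MW-1: to MW-2 (Δx, Δy, Δh) = (200, -345, -6.3); to MW-3 = (-175, -425, -7.6).
Solve a·Δx + b·Δy = Δh: det = 200·(-425) − (-175)·(-345) = -145375.
∂h/∂x = [(-6.3)·(-425) − (-7.6)·(-345)] / -145375 = -0.0003818
∂h/∂y = [200·(-7.6) − (-175)·(-6.3)] / -145375 = +0.01804
h(673027, 5637167) = 111.2 + (-0.0003818)·(400) + (+0.01804)·(90) = 111.2 -0.153 +1.624 = 112.671 m.

112.7 m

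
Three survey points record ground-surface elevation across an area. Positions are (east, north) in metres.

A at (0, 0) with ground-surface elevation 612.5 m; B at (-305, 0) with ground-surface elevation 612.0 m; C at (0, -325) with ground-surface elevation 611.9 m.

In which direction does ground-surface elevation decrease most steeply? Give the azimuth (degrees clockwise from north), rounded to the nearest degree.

∂z/∂x = (612.0 − 612.5) / (-305 − 0) = +0.001639
∂z/∂y = (611.9 − 612.5) / (-325 − 0) = +0.001846
Steepest decrease is along −∇f: components (-0.001639 E, -0.001846 N).
Azimuth = atan2(-0.001639, -0.001846) = 221.6° ≈ 222°.

222°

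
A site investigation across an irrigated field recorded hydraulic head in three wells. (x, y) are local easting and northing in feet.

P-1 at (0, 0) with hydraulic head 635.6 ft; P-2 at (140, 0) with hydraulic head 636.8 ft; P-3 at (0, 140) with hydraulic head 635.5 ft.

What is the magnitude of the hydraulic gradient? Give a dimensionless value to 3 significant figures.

0.00860

∂h/∂x = (636.8 − 635.6) / (140 − 0) = +0.008571
∂h/∂y = (635.5 − 635.6) / (140 − 0) = -0.0007143
|∇h| = √(0.008571² + -0.0007143²) = 0.008601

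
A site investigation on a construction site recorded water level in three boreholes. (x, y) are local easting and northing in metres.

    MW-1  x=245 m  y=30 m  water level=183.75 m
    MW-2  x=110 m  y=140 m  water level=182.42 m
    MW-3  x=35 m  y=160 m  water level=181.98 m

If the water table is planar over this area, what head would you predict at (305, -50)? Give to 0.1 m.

With h = a·x + b·y + c and MW-1 as origin, the differences give:
  (-135)·a + 110·b = -1.33
  (-210)·a + 130·b = -1.77
Eliminate b (×130 and ×110, subtract): 5550·a = 21.800 → a = ∂h/∂x = +0.003928
Back-substitute: b = ∂h/∂y = -0.007270.
h(305, -50) = 183.75 + (+0.003928)·(60) + (-0.007270)·(-80) = 183.75 +0.236 +0.582 = 184.567 m.

184.6 m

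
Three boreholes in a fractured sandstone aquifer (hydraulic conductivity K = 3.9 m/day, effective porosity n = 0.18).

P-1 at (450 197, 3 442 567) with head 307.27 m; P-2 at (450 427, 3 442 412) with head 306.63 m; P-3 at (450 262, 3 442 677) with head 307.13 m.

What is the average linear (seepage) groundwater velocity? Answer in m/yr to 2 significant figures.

21 m/yr

With h = a·x + b·y + c and P-1 as origin, the differences give:
  230·a + (-155)·b = -0.64
  65·a + 110·b = -0.14
Eliminate b (×110 and ×(-155), subtract): 35375·a = -92.100 → a = ∂h/∂x = -0.002604
Back-substitute: b = ∂h/∂y = +0.0002657.
|∇h| = √(-0.002604² + 0.0002657²) = 0.002618
Seepage velocity v = K·i/n = 3.9 × 0.002618 / 0.18 = 0.05672 m/day = 20.72 m/yr.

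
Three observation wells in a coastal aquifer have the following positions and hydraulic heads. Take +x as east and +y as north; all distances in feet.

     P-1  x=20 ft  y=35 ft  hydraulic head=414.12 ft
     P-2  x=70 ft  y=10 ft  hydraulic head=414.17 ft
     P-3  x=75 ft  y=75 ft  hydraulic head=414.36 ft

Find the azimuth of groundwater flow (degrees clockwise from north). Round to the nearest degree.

221°

With h = a·x + b·y + c and P-1 as origin, the differences give:
  50·a + (-25)·b = +0.05
  55·a + 40·b = +0.24
Eliminate b (×40 and ×(-25), subtract): 3375·a = 8.000 → a = ∂h/∂x = +0.002370
Back-substitute: b = ∂h/∂y = +0.002741.
Flow direction (−∇h) has components (-0.002370 E, -0.002741 N).
Azimuth = atan2(E, N) = atan2(-0.002370, -0.002741) = 220.9° ≈ 221°.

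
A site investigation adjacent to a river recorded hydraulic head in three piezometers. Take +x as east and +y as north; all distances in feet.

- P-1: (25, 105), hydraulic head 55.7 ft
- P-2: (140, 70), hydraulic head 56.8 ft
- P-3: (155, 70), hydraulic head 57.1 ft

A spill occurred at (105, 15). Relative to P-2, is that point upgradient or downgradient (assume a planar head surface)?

Taking P-1 as reference: P-2−P-1 = (115, -35, +1.1); P-3−P-1 = (130, -35, +1.4).
Solve a·Δx + b·Δy = Δh: det = 115·(-35) − 130·(-35) = 525.
∂h/∂x = [(+1.1)·(-35) − (+1.4)·(-35)] / 525 = +0.02000
∂h/∂y = [115·(+1.4) − 130·(+1.1)] / 525 = +0.03429
Head at (105, 15) = 55.7 + (+0.02000)·(80) + (+0.03429)·(-90) = 54.21 ft.
That is lower than the 56.8 ft at P-2, so the point is downgradient.

downgradient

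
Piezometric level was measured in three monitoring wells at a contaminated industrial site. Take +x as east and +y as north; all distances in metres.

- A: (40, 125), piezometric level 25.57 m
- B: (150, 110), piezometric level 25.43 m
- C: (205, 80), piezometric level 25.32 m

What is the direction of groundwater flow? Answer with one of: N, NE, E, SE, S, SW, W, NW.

With h = a·x + b·y + c and A as origin, the differences give:
  110·a + (-15)·b = -0.14
  165·a + (-45)·b = -0.25
Eliminate b (×(-45) and ×(-15), subtract): -2475·a = 2.550 → a = ∂h/∂x = -0.001030
Back-substitute: b = ∂h/∂y = +0.001778.
Flow = −∇h = (+0.001030 east, -0.001778 north), which points southeast.

SE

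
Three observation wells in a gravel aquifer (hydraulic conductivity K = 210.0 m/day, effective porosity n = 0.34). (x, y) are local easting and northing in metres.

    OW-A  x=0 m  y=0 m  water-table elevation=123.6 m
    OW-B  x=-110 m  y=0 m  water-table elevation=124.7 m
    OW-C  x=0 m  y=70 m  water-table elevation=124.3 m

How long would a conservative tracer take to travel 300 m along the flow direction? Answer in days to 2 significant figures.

∂h/∂x = (124.7 − 123.6) / (-110 − 0) = -0.01000
∂h/∂y = (124.3 − 123.6) / (70 − 0) = +0.01000
|∇h| = √(-0.01000² + 0.01000²) = 0.01414
Seepage velocity v = K·i/n = 210.0 × 0.01414 / 0.34 = 8.734 m/day.
t = 300 / 8.734 = 34.35 days.

34 days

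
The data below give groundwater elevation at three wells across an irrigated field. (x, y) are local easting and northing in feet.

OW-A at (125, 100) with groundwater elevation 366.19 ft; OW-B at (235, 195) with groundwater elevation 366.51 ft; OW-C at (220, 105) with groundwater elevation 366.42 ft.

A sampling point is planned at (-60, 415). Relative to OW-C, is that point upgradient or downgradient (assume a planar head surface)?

With h = a·x + b·y + c and OW-A as origin, the differences give:
  110·a + 95·b = +0.32
  95·a + 5·b = +0.23
Eliminate b (×5 and ×95, subtract): -8475·a = -20.250 → a = ∂h/∂x = +0.002389
Back-substitute: b = ∂h/∂y = +0.0006018.
Head at (-60, 415) = 366.19 + (+0.002389)·(-185) + (+0.0006018)·(315) = 365.94 ft.
That is lower than the 366.42 ft at OW-C, so the point is downgradient.

downgradient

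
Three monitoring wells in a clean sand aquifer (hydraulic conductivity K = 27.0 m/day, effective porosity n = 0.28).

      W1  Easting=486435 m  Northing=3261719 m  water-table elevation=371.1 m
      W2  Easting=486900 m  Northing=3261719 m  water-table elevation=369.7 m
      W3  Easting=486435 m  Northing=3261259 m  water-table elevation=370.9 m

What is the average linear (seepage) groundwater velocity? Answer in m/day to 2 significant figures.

0.29 m/day

∂h/∂x = (369.7 − 371.1) / (486900 − 486435) = -0.003011
∂h/∂y = (370.9 − 371.1) / (3261259 − 3261719) = +0.0004348
|∇h| = √(-0.003011² + 0.0004348²) = 0.003042
Seepage velocity v = K·i/n = 27.0 × 0.003042 / 0.28 = 0.2933 m/day.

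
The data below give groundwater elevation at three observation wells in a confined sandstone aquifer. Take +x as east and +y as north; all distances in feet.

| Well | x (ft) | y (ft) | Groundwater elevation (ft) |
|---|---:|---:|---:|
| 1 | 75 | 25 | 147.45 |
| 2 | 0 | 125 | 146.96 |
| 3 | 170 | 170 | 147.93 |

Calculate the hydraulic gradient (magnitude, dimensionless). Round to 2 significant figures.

0.0059

Taking 1 as reference: 2−1 = (-75, 100, -0.49); 3−1 = (95, 145, +0.48).
Determinant of the coordinate differences = (-75)·145 − 95·100 = -20375.
∂h/∂x = [(-0.49)·145 − (+0.48)·100] / -20375 = +0.005843
∂h/∂y = [(-75)·(+0.48) − 95·(-0.49)] / -20375 = -0.0005178
|∇h| = √(0.005843² + -0.0005178²) = 0.005866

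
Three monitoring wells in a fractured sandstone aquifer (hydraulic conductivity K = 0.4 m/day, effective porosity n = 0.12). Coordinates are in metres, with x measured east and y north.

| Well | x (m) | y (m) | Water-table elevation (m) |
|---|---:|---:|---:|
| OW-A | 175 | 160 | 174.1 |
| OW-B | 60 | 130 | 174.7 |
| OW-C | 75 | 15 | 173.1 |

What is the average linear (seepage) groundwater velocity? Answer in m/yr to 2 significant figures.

19 m/yr

With h = a·x + b·y + c and OW-A as origin, the differences give:
  (-115)·a + (-30)·b = +0.6
  (-100)·a + (-145)·b = -1.0
Eliminate b (×(-145) and ×(-30), subtract): 13675·a = -117.00 → a = ∂h/∂x = -0.008556
Back-substitute: b = ∂h/∂y = +0.01280.
|∇h| = √(-0.008556² + 0.01280²) = 0.0154
Seepage velocity v = K·i/n = 0.4 × 0.0154 / 0.12 = 0.05133 m/day = 18.75 m/yr.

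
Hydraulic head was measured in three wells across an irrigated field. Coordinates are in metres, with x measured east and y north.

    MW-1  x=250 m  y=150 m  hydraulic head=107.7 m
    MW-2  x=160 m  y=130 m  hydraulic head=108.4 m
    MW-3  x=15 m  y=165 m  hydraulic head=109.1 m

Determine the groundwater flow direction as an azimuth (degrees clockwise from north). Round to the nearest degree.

045°

Differences from MW-1: to MW-2 (Δx, Δy, Δh) = (-90, -20, +0.7); to MW-3 = (-235, 15, +1.4).
Solve a·Δx + b·Δy = Δh: det = (-90)·15 − (-235)·(-20) = -6050.
∂h/∂x = [(+0.7)·15 − (+1.4)·(-20)] / -6050 = -0.006364
∂h/∂y = [(-90)·(+1.4) − (-235)·(+0.7)] / -6050 = -0.006364
Flow direction (−∇h) has components (+0.006364 E, +0.006364 N).
Azimuth = atan2(E, N) = atan2(+0.006364, +0.006364) = 45.0° ≈ 045°.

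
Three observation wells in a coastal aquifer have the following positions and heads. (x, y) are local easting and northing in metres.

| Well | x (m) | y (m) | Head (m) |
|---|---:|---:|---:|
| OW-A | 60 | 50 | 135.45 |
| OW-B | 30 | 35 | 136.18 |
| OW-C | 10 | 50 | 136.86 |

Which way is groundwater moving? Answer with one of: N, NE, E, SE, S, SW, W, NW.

E

With h = a·x + b·y + c and OW-A as origin, the differences give:
  (-30)·a + (-15)·b = +0.73
  (-50)·a + 0·b = +1.41
Eliminate b (×0 and ×(-15), subtract): -750·a = 21.150 → a = ∂h/∂x = -0.02820
Back-substitute: b = ∂h/∂y = +0.007733.
Flow = −∇h = (+0.02820 east, -0.007733 north), which points east.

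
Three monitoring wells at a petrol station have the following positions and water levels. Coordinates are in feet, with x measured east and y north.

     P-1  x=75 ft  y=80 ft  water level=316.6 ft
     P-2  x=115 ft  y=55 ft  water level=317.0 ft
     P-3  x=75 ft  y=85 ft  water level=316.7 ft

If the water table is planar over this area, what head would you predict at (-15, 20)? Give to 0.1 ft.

Taking P-1 as reference: P-2−P-1 = (40, -25, +0.4); P-3−P-1 = (0, 5, +0.1).
Determinant of the coordinate differences = 40·5 − 0·(-25) = 200.
∂h/∂x = [(+0.4)·5 − (+0.1)·(-25)] / 200 = +0.02250
∂h/∂y = [40·(+0.1) − 0·(+0.4)] / 200 = +0.02000
h(-15, 20) = 316.6 + (+0.02250)·(-90) + (+0.02000)·(-60) = 316.6 -2.025 -1.200 = 313.375 ft.

313.4 ft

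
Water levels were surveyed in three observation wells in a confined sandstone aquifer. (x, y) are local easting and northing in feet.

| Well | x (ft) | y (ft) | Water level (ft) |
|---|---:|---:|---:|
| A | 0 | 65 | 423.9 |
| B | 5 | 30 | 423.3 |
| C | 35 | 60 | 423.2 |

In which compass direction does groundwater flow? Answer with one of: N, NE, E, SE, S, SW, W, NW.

Differences from A: to B (Δx, Δy, Δh) = (5, -35, -0.6); to C = (35, -5, -0.7).
Determinant of the coordinate differences = 5·(-5) − 35·(-35) = 1200.
∂h/∂x = [(-0.6)·(-5) − (-0.7)·(-35)] / 1200 = -0.01792
∂h/∂y = [5·(-0.7) − 35·(-0.6)] / 1200 = +0.01458
Flow = −∇h = (+0.01792 east, -0.01458 north), which points southeast.

SE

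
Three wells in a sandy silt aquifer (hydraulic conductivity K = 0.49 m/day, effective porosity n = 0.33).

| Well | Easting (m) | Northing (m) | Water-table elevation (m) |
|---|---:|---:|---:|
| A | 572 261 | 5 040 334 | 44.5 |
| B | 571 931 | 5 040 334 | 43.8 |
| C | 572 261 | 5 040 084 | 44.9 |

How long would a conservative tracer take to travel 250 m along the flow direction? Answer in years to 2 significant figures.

170 years

∂h/∂x = (43.8 − 44.5) / (571931 − 572261) = +0.002121
∂h/∂y = (44.9 − 44.5) / (5040084 − 5040334) = -0.001600
|∇h| = √(0.002121² + -0.001600²) = 0.002657
Seepage velocity v = K·i/n = 0.49 × 0.002657 / 0.33 = 0.003945 m/day.
t = 250 / 0.003945 = 6.337e+04 days = 173 years.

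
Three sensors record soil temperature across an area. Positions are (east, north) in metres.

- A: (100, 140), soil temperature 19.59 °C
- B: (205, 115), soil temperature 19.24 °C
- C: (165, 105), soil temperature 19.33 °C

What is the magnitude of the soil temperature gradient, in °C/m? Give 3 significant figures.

0.00358 °C/m

With T = a·x + b·y + c and A as origin, the differences give:
  105·a + (-25)·b = -0.35
  65·a + (-35)·b = -0.26
Eliminate b (×(-35) and ×(-25), subtract): -2050·a = 5.750 → a = ∂T/∂x = -0.002805
Back-substitute: b = ∂T/∂y = +0.002220.
|∇f| = √(-0.002805² + 0.002220²) = 0.003577 °C/m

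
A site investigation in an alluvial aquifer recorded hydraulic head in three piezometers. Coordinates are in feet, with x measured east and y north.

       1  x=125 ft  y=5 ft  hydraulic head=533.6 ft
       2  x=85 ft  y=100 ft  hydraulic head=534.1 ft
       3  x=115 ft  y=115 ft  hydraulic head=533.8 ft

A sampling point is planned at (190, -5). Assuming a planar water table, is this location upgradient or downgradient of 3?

Differences from 1: to 2 (Δx, Δy, Δh) = (-40, 95, +0.5); to 3 = (-10, 110, +0.2).
Solve a·Δx + b·Δy = Δh: det = (-40)·110 − (-10)·95 = -3450.
∂h/∂x = [(+0.5)·110 − (+0.2)·95] / -3450 = -0.01043
∂h/∂y = [(-40)·(+0.2) − (-10)·(+0.5)] / -3450 = +0.0008696
Head at (190, -5) = 533.6 + (-0.01043)·(65) + (+0.0008696)·(-10) = 532.91 ft.
That is lower than the 533.8 ft at 3, so the point is downgradient.

downgradient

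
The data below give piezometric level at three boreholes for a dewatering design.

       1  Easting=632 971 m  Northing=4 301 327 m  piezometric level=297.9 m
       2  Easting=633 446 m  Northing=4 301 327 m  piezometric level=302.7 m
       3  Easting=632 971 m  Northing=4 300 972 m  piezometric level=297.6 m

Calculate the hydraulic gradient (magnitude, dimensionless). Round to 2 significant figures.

∂h/∂x = (302.7 − 297.9) / (633446 − 632971) = +0.01011
∂h/∂y = (297.6 − 297.9) / (4300972 − 4301327) = +0.0008451
|∇h| = √(0.01011² + 0.0008451²) = 0.01015

0.010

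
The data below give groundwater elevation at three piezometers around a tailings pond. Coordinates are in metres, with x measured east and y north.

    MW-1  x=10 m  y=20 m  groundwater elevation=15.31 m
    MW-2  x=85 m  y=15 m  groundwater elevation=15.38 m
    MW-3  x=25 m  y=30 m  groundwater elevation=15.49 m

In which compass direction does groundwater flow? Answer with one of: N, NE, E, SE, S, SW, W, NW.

S

With h = a·x + b·y + c and MW-1 as origin, the differences give:
  75·a + (-5)·b = +0.07
  15·a + 10·b = +0.18
Eliminate b (×10 and ×(-5), subtract): 825·a = 1.600 → a = ∂h/∂x = +0.001939
Back-substitute: b = ∂h/∂y = +0.01509.
Flow = −∇h = (-0.001939 east, -0.01509 north), which points south.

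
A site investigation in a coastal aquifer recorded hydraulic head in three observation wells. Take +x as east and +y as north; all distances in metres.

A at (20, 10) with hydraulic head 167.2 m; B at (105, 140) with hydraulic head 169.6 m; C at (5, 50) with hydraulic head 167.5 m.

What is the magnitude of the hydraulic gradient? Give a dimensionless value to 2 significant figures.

0.016

Differences from A: to B (Δx, Δy, Δh) = (85, 130, +2.4); to C = (-15, 40, +0.3).
Solve a·Δx + b·Δy = Δh: det = 85·40 − (-15)·130 = 5350.
∂h/∂x = [(+2.4)·40 − (+0.3)·130] / 5350 = +0.01065
∂h/∂y = [85·(+0.3) − (-15)·(+2.4)] / 5350 = +0.01150
|∇h| = √(0.01065² + 0.01150²) = 0.01567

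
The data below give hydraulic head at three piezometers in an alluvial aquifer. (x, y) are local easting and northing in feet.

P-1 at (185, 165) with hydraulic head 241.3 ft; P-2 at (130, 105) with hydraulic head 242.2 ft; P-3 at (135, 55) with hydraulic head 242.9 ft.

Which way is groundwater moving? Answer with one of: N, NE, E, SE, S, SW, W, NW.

N

Differences from P-1: to P-2 (Δx, Δy, Δh) = (-55, -60, +0.9); to P-3 = (-50, -110, +1.6).
Solve a·Δx + b·Δy = Δh: det = (-55)·(-110) − (-50)·(-60) = 3050.
∂h/∂x = [(+0.9)·(-110) − (+1.6)·(-60)] / 3050 = -0.0009836
∂h/∂y = [(-55)·(+1.6) − (-50)·(+0.9)] / 3050 = -0.01410
Flow = −∇h = (+0.0009836 east, +0.01410 north), which points north.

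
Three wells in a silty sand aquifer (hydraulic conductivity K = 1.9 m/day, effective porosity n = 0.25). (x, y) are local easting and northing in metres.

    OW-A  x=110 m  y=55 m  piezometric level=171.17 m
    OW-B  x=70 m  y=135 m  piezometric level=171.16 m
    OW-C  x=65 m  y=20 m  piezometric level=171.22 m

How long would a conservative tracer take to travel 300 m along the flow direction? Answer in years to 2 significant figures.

120 years

Three-point gradient (reference OW-A): Δ to OW-B = (-40, 80, -0.01), Δ to OW-C = (-45, -35, +0.05).
∂h/∂x = -0.0007300, ∂h/∂y = -0.0004900 (det = 5000).
|∇h| = √(-0.0007300² + -0.0004900²) = 0.0008792
Seepage velocity v = K·i/n = 1.9 × 0.0008792 / 0.25 = 0.006682 m/day.
t = 300 / 0.006682 = 4.49e+04 days = 123 years.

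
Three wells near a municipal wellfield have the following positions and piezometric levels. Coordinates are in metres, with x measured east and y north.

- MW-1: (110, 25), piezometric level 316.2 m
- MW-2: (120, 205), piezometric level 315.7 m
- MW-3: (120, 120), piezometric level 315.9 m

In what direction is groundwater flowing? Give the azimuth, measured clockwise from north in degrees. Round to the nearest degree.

Three-point gradient (reference MW-1): Δ to MW-2 = (10, 180, -0.5), Δ to MW-3 = (10, 95, -0.3).
∂h/∂x = -0.007647, ∂h/∂y = -0.002353 (det = -850).
Flow direction (−∇h) has components (+0.007647 E, +0.002353 N).
Azimuth = atan2(E, N) = atan2(+0.007647, +0.002353) = 72.9° ≈ 073°.

073°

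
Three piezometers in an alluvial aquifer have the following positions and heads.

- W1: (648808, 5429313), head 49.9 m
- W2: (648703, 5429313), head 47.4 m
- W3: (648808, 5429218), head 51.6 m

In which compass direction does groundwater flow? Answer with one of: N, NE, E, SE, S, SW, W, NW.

∂h/∂x = (47.4 − 49.9) / (648703 − 648808) = +0.02381
∂h/∂y = (51.6 − 49.9) / (5429218 − 5429313) = -0.01789
Flow = −∇h = (-0.02381 east, +0.01789 north), which points northwest.

NW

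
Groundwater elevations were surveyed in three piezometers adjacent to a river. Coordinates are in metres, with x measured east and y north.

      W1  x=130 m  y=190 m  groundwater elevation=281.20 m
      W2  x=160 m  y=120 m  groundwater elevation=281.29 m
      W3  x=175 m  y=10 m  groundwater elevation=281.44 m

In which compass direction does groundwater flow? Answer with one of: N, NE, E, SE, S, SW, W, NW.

Taking W1 as reference: W2−W1 = (30, -70, +0.09); W3−W1 = (45, -180, +0.24).
Determinant of the coordinate differences = 30·(-180) − 45·(-70) = -2250.
∂h/∂x = [(+0.09)·(-180) − (+0.24)·(-70)] / -2250 = -0.0002667
∂h/∂y = [30·(+0.24) − 45·(+0.09)] / -2250 = -0.001400
Flow = −∇h = (+0.0002667 east, +0.001400 north), which points north.

N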